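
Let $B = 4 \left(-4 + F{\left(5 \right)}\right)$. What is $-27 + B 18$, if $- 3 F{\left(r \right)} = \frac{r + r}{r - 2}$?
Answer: $-395$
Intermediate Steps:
$F{\left(r \right)} = - \frac{2 r}{3 \left(-2 + r\right)}$ ($F{\left(r \right)} = - \frac{\left(r + r\right) \frac{1}{r - 2}}{3} = - \frac{2 r \frac{1}{-2 + r}}{3} = - \frac{2 r}{3 \left(-2 + r\right)}$)
$B = - \frac{184}{9}$ ($B = 4 \left(-4 - \frac{10}{-6 + 3 \cdot 5}\right) = 4 \left(-4 - \frac{10}{-6 + 15}\right) = 4 \left(-4 - \frac{10}{9}\right) = 4 \left(- \frac{46}{9}\right) = - \frac{184}{9} \approx -20.444$)
$-27 + B 18 = -27 - 368 = -395$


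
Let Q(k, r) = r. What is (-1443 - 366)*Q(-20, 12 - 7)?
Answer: -9045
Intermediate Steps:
(-1443 - 366)*Q(-20, 12 - 7) = (-1443 - 366)*(12 - 7) = -1809*5 = -9045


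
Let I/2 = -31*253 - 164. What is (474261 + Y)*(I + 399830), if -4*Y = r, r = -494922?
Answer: 229518705564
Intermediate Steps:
Y = 247461/2 (Y = -¼*(-494922) = 247461/2 ≈ 1.2373e+5)
I = -16014 (I = 2*(-31*253 - 164) = 2*(-7843 - 164) = 2*(-8007) = -16014)
(474261 + Y)*(I + 399830) = (474261 + 247461/2)*(-16014 + 399830) = (1195983/2)*383816 = 229518705564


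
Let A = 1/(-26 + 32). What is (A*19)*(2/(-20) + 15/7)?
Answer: 2717/420 ≈ 6.4690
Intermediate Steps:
A = 1/6 ≈ 0.16667
(A*19)*(2/(-20) + 15/7) = ((1/6)*19)*(2/(-20) + 15/7) = 19*(2*(-1/20) + 15*(1/7))/6 = 19*(-1/10 + 15/7)/6 = (19/6)*(143/70) = 2717/420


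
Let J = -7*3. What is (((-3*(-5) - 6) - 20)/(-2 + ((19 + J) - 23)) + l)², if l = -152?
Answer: 16752649/729 ≈ 22980.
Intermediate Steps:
J = -21
(((-3*(-5) - 6) - 20)/(-2 + ((19 + J) - 23)) + l)² = (((-3*(-5) - 6) - 20)/(-2 + ((19 - 21) - 23)) - 152)² = (((15 - 6) - 20)/(-2 + (-2 - 23)) - 152)² = ((9 - 20)/(-2 - 25) - 152)² = (-11/(-27) - 152)² = (-11*(-1/27) - 152)² = (11/27 - 152)² = (-4093/27)² = 16752649/729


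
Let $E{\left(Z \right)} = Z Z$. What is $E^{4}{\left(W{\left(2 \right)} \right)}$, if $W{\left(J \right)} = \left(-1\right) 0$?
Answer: $0$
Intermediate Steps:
$W{\left(J \right)} = 0$
$E{\left(Z \right)} = Z^{2}$
$E^{4}{\left(W{\left(2 \right)} \right)} = \left(0^{2}\right)^{4} = 0^{4} = 0$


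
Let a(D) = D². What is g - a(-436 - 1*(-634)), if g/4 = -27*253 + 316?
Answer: -65264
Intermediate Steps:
g = -26060 (g = 4*(-27*253 + 316) = 4*(-6831 + 316) = 4*(-6515) = -26060)
g - a(-436 - 1*(-634)) = -26060 - (-436 - 1*(-634))² = -26060 - (-436 + 634)² = -26060 - 1*198² = -26060 - 1*39204 = -26060 - 39204 = -65264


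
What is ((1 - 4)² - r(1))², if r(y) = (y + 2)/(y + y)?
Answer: 225/4 ≈ 56.250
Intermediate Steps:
r(y) = (2 + y)/(2*y) (r(y) = (2 + y)/((2*y)) = (2 + y)*(1/(2*y)) = (2 + y)/(2*y))
((1 - 4)² - r(1))² = ((1 - 4)² - (2 + 1)/(2*1))² = ((-3)² - 3/2)² = (9 - 1*3/2)² = (9 - 3/2)² = (15/2)² = 225/4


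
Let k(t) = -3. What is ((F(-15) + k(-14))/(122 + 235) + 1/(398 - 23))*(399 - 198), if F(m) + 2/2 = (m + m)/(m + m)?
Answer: -17152/14875 ≈ -1.1531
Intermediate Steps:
F(m) = 0 (F(m) = -1 + (m + m)/(m + m) = -1 + (2*m)/((2*m)) = -1 + (2*m)*(1/(2*m)) = -1 + 1 = 0)
((F(-15) + k(-14))/(122 + 235) + 1/(398 - 23))*(399 - 198) = ((0 - 3)/(122 + 235) + 1/(398 - 23))*(399 - 198) = (-3/357 + 1/375)*201 = (-3*1/357 + 1/375)*201 = (-1/119 + 1/375)*201 = -256/44625*201 = -17152/14875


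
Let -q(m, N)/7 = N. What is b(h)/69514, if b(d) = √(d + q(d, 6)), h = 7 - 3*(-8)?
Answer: I*√11/69514 ≈ 4.7712e-5*I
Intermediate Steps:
h = 31 (h = 7 + 24 = 31)
q(m, N) = -7*N
b(d) = √(-42 + d) (b(d) = √(d - 7*6) = √(d - 42) = √(-42 + d))
b(h)/69514 = √(-42 + 31)/69514 = √(-11)*(1/69514) = (I*√11)*(1/69514) = I*√11/69514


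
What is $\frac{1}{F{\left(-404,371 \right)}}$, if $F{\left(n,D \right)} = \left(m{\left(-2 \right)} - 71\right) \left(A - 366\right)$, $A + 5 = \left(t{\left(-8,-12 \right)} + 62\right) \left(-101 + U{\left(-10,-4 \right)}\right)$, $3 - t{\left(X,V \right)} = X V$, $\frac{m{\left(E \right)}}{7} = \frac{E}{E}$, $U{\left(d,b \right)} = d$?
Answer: $- \frac{1}{196480} \approx -5.0896 \cdot 10^{-6}$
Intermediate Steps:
$m{\left(E \right)} = 7$ ($m{\left(E \right)} = 7 \frac{E}{E} = 7 \cdot 1 = 7$)
$t{\left(X,V \right)} = 3 - V X$ ($t{\left(X,V \right)} = 3 - X V = 3 - V X$)
$A = 3436$ ($A = -5 + \left(\left(3 - \left(-12\right) \left(-8\right)\right) + 62\right) \left(-101 - 10\right) = -5 + \left(\left(3 - 96\right) + 62\right) \left(-111\right) = -5 + \left(-93 + 62\right) \left(-111\right) = -5 - -3441 = -5 + 3441 = 3436$)
$F{\left(n,D \right)} = -196480$ ($F{\left(n,D \right)} = \left(7 - 71\right) \left(3436 - 366\right) = \left(-64\right) 3070 = -196480$)
$\frac{1}{F{\left(-404,371 \right)}} = \frac{1}{-196480} = - \frac{1}{196480}$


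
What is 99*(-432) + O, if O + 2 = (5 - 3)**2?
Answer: -42766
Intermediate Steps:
O = 2 (O = -2 + (5 - 3)**2 = -2 + 2**2 = -2 + 4 = 2)
99*(-432) + O = 99*(-432) + 2 = -42768 + 2 = -42766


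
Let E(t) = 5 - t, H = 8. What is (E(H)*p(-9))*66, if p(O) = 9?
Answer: -1782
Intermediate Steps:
(E(H)*p(-9))*66 = ((5 - 1*8)*9)*66 = ((5 - 8)*9)*66 = -3*9*66 = -27*66 = -1782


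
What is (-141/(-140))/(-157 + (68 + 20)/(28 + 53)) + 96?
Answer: 169722339/1768060 ≈ 95.994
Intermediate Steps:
(-141/(-140))/(-157 + (68 + 20)/(28 + 53)) + 96 = (-141*(-1/140))/(-157 + 88/81) + 96 = (141/140)/(-157 + 88*(1/81)) + 96 = (141/140)/(-157 + 88/81) + 96 = (141/140)/(-12629/81) + 96 = -81/12629*141/140 + 96 = -11421/1768060 + 96 = 169722339/1768060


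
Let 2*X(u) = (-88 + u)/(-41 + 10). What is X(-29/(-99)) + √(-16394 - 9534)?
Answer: 8683/6138 + 2*I*√6482 ≈ 1.4146 + 161.02*I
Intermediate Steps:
X(u) = 44/31 - u/62 (X(u) = ((-88 + u)/(-41 + 10))/2 = ((-88 + u)/(-31))/2 = ((-88 + u)*(-1/31))/2 = (88/31 - u/31)/2 = 44/31 - u/62)
X(-29/(-99)) + √(-16394 - 9534) = (44/31 - (-29)/(62*(-99))) + √(-16394 - 9534) = (44/31 - (-29)*(-1)/(62*99)) + √(-25928) = (44/31 - 1/62*29/99) + 2*I*√6482 = (44/31 - 29/6138) + 2*I*√6482 = 8683/6138 + 2*I*√6482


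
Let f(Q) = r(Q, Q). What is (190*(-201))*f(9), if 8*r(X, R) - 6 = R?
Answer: -286425/4 ≈ -71606.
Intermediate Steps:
r(X, R) = 3/4 + R/8
f(Q) = 3/4 + Q/8
(190*(-201))*f(9) = (190*(-201))*(3/4 + (1/8)*9) = -38190*(3/4 + 9/8) = -38190*15/8 = -286425/4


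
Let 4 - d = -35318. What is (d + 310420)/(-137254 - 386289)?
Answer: -345742/523543 ≈ -0.66039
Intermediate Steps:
d = 35322 (d = 4 - 1*(-35318) = 4 + 35318 = 35322)
(d + 310420)/(-137254 - 386289) = (35322 + 310420)/(-137254 - 386289) = 345742/(-523543) = 345742*(-1/523543) = -345742/523543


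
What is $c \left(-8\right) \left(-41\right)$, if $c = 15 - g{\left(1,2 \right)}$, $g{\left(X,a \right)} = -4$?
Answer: $6232$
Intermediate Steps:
$c = 19$ ($c = 15 - -4 = 15 + 4 = 19$)
$c \left(-8\right) \left(-41\right) = 19 \left(-8\right) \left(-41\right) = \left(-152\right) \left(-41\right) = 6232$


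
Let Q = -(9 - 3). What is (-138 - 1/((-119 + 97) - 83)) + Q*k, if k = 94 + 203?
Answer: -201599/105 ≈ -1920.0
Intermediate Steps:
Q = -6 (Q = -1*6 = -6)
k = 297
(-138 - 1/((-119 + 97) - 83)) + Q*k = (-138 - 1/((-119 + 97) - 83)) - 6*297 = (-138 - 1/(-22 - 83)) - 1782 = (-138 - 1/(-105)) - 1782 = (-138 - 1*(-1/105)) - 1782 = (-138 + 1/105) - 1782 = -14489/105 - 1782 = -201599/105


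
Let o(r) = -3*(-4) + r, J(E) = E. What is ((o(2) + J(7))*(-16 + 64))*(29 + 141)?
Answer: 171360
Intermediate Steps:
o(r) = 12 + r
((o(2) + J(7))*(-16 + 64))*(29 + 141) = (((12 + 2) + 7)*(-16 + 64))*(29 + 141) = ((14 + 7)*48)*170 = (21*48)*170 = 1008*170 = 171360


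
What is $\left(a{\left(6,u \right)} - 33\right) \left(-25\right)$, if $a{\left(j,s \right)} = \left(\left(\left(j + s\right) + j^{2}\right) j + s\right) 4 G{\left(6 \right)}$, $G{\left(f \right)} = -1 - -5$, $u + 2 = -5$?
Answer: $-80375$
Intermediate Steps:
$u = -7$ ($u = -2 - 5 = -7$)
$G{\left(f \right)} = 4$ ($G{\left(f \right)} = -1 + 5 = 4$)
$a{\left(j,s \right)} = 16 s + 16 j \left(j + s + j^{2}\right)$ ($a{\left(j,s \right)} = \left(\left(\left(j + s\right) + j^{2}\right) j + s\right) 4 \cdot 4 = \left(\left(j + s + j^{2}\right) j + s\right) 4 \cdot 4 = \left(j \left(j + s + j^{2}\right) + s\right) 4 \cdot 4 = \left(s + j \left(j + s + j^{2}\right)\right) 4 \cdot 4 = \left(4 s + 4 j \left(j + s + j^{2}\right)\right) 4 = 16 s + 16 j \left(j + s + j^{2}\right)$)
$\left(a{\left(6,u \right)} - 33\right) \left(-25\right) = \left(\left(16 \left(-7\right) + 16 \cdot 6^{2} + 16 \cdot 6^{3} + 16 \cdot 6 \left(-7\right)\right) - 33\right) \left(-25\right) = \left(\left(-112 + 16 \cdot 36 + 16 \cdot 216 - 672\right) - 33\right) \left(-25\right) = \left(\left(-112 + 576 + 3456 - 672\right) - 33\right) \left(-25\right) = \left(3248 - 33\right) \left(-25\right) = 3215 \left(-25\right) = -80375$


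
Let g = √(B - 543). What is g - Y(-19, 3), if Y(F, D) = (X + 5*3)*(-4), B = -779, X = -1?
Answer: 56 + I*√1322 ≈ 56.0 + 36.359*I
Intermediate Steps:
Y(F, D) = -56 (Y(F, D) = (-1 + 5*3)*(-4) = (-1 + 15)*(-4) = 14*(-4) = -56)
g = I*√1322 (g = √(-779 - 543) = √(-1322) = I*√1322 ≈ 36.359*I)
g - Y(-19, 3) = I*√1322 - 1*(-56) = I*√1322 + 56 = 56 + I*√1322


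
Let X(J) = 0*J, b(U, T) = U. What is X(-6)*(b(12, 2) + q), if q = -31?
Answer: 0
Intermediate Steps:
X(J) = 0
X(-6)*(b(12, 2) + q) = 0*(12 - 31) = 0*(-19) = 0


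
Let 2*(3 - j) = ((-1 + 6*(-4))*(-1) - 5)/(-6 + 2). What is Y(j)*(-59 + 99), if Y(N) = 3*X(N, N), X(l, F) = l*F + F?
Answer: 4290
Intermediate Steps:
X(l, F) = F + F*l (X(l, F) = F*l + F = F + F*l)
j = 11/2 (j = 3 - ((-1 + 6*(-4))*(-1) - 5)/(2*(-6 + 2)) = 3 - ((-1 - 24)*(-1) - 5)/(2*(-4)) = 3 - (-25*(-1) - 5)*(-1)/(2*4) = 3 - (25 - 5)*(-1)/(2*4) = 3 - 10*(-1)/4 = 3 - ½*(-5) = 3 + 5/2 = 11/2 ≈ 5.5000)
Y(N) = 3*N*(1 + N) (Y(N) = 3*(N*(1 + N)) = 3*N*(1 + N))
Y(j)*(-59 + 99) = (3*(11/2)*(1 + 11/2))*(-59 + 99) = (3*(11/2)*(13/2))*40 = (429/4)*40 = 4290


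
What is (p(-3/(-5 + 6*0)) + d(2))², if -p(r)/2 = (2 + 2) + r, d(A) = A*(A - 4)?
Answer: 4356/25 ≈ 174.24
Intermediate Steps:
d(A) = A*(-4 + A)
p(r) = -8 - 2*r (p(r) = -2*((2 + 2) + r) = -2*(4 + r) = -8 - 2*r)
(p(-3/(-5 + 6*0)) + d(2))² = ((-8 - (-6)/(-5 + 6*0)) + 2*(-4 + 2))² = ((-8 - (-6)/(-5 + 0)) + 2*(-2))² = ((-8 - (-6)/(-5)) - 4)² = ((-8 - (-6)*(-1)/5) - 4)² = ((-8 - 2*⅗) - 4)² = ((-8 - 6/5) - 4)² = (-46/5 - 4)² = (-66/5)² = 4356/25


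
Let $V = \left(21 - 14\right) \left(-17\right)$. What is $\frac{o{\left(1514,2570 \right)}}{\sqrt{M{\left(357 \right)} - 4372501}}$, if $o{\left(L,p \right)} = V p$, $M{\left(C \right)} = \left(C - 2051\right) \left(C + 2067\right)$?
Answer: $\frac{43690 i \sqrt{8478757}}{1211251} \approx 105.03 i$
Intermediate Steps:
$M{\left(C \right)} = \left(-2051 + C\right) \left(2067 + C\right)$
$V = -119$ ($V = 7 \left(-17\right) = -119$)
$o{\left(L,p \right)} = - 119 p$
$\frac{o{\left(1514,2570 \right)}}{\sqrt{M{\left(357 \right)} - 4372501}} = \frac{\left(-119\right) 2570}{\sqrt{\left(-4239417 + 357^{2} + 16 \cdot 357\right) - 4372501}} = - \frac{305830}{\sqrt{\left(-4239417 + 127449 + 5712\right) - 4372501}} = - \frac{305830}{\sqrt{-4106256 - 4372501}} = - \frac{305830}{\sqrt{-8478757}} = - \frac{305830}{i \sqrt{8478757}} = - 305830 \left(- \frac{i \sqrt{8478757}}{8478757}\right) = \frac{43690 i \sqrt{8478757}}{1211251}$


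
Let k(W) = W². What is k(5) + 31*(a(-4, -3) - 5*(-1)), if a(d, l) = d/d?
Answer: 211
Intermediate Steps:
a(d, l) = 1
k(5) + 31*(a(-4, -3) - 5*(-1)) = 5² + 31*(1 - 5*(-1)) = 25 + 31*(1 + 5) = 25 + 31*6 = 25 + 186 = 211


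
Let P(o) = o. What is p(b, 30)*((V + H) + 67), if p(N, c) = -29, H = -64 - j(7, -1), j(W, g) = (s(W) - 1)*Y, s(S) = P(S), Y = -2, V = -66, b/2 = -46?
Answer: 1479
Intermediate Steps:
b = -92 (b = 2*(-46) = -92)
s(S) = S
j(W, g) = 2 - 2*W (j(W, g) = (W - 1)*(-2) = (-1 + W)*(-2) = 2 - 2*W)
H = -52 (H = -64 - (2 - 2*7) = -64 - (2 - 14) = -64 - 1*(-12) = -64 + 12 = -52)
p(b, 30)*((V + H) + 67) = -29*((-66 - 52) + 67) = -29*(-118 + 67) = -29*(-51) = 1479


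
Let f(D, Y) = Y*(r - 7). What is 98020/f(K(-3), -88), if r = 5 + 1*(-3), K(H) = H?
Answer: 4901/22 ≈ 222.77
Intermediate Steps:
r = 2 (r = 5 - 3 = 2)
f(D, Y) = -5*Y (f(D, Y) = Y*(2 - 7) = Y*(-5) = -5*Y)
98020/f(K(-3), -88) = 98020/((-5*(-88))) = 98020/440 = 98020*(1/440) = 4901/22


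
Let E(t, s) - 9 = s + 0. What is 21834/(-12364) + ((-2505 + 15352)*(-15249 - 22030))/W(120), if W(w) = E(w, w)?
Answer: -2960705329259/797478 ≈ -3.7126e+6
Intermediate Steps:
E(t, s) = 9 + s (E(t, s) = 9 + (s + 0) = 9 + s)
W(w) = 9 + w
21834/(-12364) + ((-2505 + 15352)*(-15249 - 22030))/W(120) = 21834/(-12364) + ((-2505 + 15352)*(-15249 - 22030))/(9 + 120) = 21834*(-1/12364) + (12847*(-37279))/129 = -10917/6182 - 478923313*1/129 = -10917/6182 - 478923313/129 = -2960705329259/797478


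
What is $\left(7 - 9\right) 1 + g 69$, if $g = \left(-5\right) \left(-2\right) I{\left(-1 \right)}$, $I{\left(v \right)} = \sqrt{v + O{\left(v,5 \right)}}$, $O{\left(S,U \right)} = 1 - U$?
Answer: $-2 + 690 i \sqrt{5} \approx -2.0 + 1542.9 i$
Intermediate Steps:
$I{\left(v \right)} = \sqrt{-4 + v}$ ($I{\left(v \right)} = \sqrt{v + \left(1 - 5\right)} = \sqrt{v - 4} = \sqrt{-4 + v}$)
$g = 10 i \sqrt{5}$ ($g = \left(-5\right) \left(-2\right) \sqrt{-4 - 1} = 10 \sqrt{-5} = 10 i \sqrt{5} \approx 22.361 i$)
$\left(7 - 9\right) 1 + g 69 = \left(7 - 9\right) 1 + 10 i \sqrt{5} \cdot 69 = \left(7 - 9\right) 1 + 690 i \sqrt{5} = \left(-2\right) 1 + 690 i \sqrt{5} = -2 + 690 i \sqrt{5}$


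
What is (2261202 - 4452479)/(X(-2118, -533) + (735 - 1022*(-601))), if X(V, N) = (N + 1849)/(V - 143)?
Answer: -707782471/198630923 ≈ -3.5633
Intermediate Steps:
X(V, N) = (1849 + N)/(-143 + V)
(2261202 - 4452479)/(X(-2118, -533) + (735 - 1022*(-601))) = (2261202 - 4452479)/((1849 - 533)/(-143 - 2118) + (735 - 1022*(-601))) = -2191277/(1316/(-2261) + (735 + 614222)) = -2191277/(-1/2261*1316 + 614957) = -2191277/(-188/323 + 614957) = -2191277/198630923/323 = -2191277*323/198630923 = -707782471/198630923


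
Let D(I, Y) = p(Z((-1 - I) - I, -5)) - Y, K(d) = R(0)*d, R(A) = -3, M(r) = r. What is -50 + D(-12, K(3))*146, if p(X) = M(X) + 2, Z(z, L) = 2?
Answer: 1848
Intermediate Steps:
K(d) = -3*d
p(X) = 2 + X (p(X) = X + 2 = 2 + X)
D(I, Y) = 4 - Y (D(I, Y) = (2 + 2) - Y = 4 - Y)
-50 + D(-12, K(3))*146 = -50 + (4 - (-3)*3)*146 = -50 + (4 - 1*(-9))*146 = -50 + (4 + 9)*146 = -50 + 13*146 = -50 + 1898 = 1848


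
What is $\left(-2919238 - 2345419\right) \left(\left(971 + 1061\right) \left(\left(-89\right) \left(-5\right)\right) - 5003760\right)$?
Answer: $21582566664640$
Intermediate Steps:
$\left(-2919238 - 2345419\right) \left(\left(971 + 1061\right) \left(\left(-89\right) \left(-5\right)\right) - 5003760\right) = - 5264657 \left(2032 \cdot 445 - 5003760\right) = - 5264657 \left(904240 - 5003760\right) = \left(-5264657\right) \left(-4099520\right) = 21582566664640$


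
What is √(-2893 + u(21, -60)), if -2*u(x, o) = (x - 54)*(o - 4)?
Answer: I*√3949 ≈ 62.841*I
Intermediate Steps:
u(x, o) = -(-54 + x)*(-4 + o)/2 (u(x, o) = -(x - 54)*(o - 4)/2 = -(-54 + x)*(-4 + o)/2)
√(-2893 + u(21, -60)) = √(-2893 + (-108 + 2*21 + 27*(-60) - ½*(-60)*21)) = √(-2893 + (-108 + 42 - 1620 + 630)) = √(-2893 - 1056) = √(-3949) = I*√3949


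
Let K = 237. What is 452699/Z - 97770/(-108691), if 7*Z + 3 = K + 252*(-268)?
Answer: -337850032523/7315121682 ≈ -46.185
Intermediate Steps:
Z = -67302/7 (Z = -3/7 + (237 + 252*(-268))/7 = -3/7 + (237 - 67536)/7 = -3/7 + (⅐)*(-67299) = -3/7 - 67299/7 = -67302/7 ≈ -9614.6)
452699/Z - 97770/(-108691) = 452699/(-67302/7) - 97770/(-108691) = 452699*(-7/67302) - 97770*(-1/108691) = -3168893/67302 + 97770/108691 = -337850032523/7315121682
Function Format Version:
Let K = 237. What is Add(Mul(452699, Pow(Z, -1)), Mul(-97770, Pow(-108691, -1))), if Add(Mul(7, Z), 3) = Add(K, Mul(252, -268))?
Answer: Rational(-337850032523, 7315121682) ≈ -46.185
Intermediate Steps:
Z = Rational(-67302, 7) (Z = Add(Rational(-3, 7), Mul(Rational(1, 7), Add(237, Mul(252, -268)))) = Add(Rational(-3, 7), Mul(Rational(1, 7), Add(237, -67536))) = Add(Rational(-3, 7), Mul(Rational(1, 7), -67299)) = Add(Rational(-3, 7), Rational(-67299, 7)) = Rational(-67302, 7) ≈ -9614.6)
Add(Mul(452699, Pow(Z, -1)), Mul(-97770, Pow(-108691, -1))) = Add(Mul(452699, Pow(Rational(-67302, 7), -1)), Mul(-97770, Pow(-108691, -1))) = Add(Mul(452699, Rational(-7, 67302)), Mul(-97770, Rational(-1, 108691))) = Add(Rational(-3168893, 67302), Rational(97770, 108691)) = Rational(-337850032523, 7315121682)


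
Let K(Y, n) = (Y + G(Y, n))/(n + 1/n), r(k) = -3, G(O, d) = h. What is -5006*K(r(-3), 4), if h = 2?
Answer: 20024/17 ≈ 1177.9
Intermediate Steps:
G(O, d) = 2
K(Y, n) = (2 + Y)/(n + 1/n) (K(Y, n) = (Y + 2)/(n + 1/n) = (2 + Y)/(n + 1/n))
-5006*K(r(-3), 4) = -20024*(2 - 3)/(1 + 4**2) = -20024*(-1)/(1 + 16) = -20024*(-1)/17 = -5006*(-4/17) = 20024/17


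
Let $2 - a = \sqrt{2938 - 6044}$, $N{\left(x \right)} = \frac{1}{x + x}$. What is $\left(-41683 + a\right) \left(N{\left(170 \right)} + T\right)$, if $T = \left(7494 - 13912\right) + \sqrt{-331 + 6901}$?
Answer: $\frac{3 \left(41681 + i \sqrt{3106}\right) \left(727373 - 340 \sqrt{730}\right)}{340} \approx 2.6413 \cdot 10^{8} + 3.5317 \cdot 10^{5} i$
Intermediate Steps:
$T = -6418 + 3 \sqrt{730}$ ($T = -6418 + \sqrt{6570} = -6418 + 3 \sqrt{730} \approx -6336.9$)
$N{\left(x \right)} = \frac{1}{2 x}$
$a = 2 - i \sqrt{3106}$ ($a = 2 - \sqrt{2938 - 6044} = 2 - \sqrt{-3106} = 2 - i \sqrt{3106} \approx 2.0 - 55.732 i$)
$\left(-41683 + a\right) \left(N{\left(170 \right)} + T\right) = \left(-41683 + \left(2 - i \sqrt{3106}\right)\right) \left(\frac{1}{2 \cdot 170} - \left(6418 - 3 \sqrt{730}\right)\right) = \left(-41681 - i \sqrt{3106}\right) \left(\frac{1}{2} \cdot \frac{1}{170} - \left(6418 - 3 \sqrt{730}\right)\right) = \left(-41681 - i \sqrt{3106}\right) \left(\frac{1}{340} - \left(6418 - 3 \sqrt{730}\right)\right) = \left(-41681 - i \sqrt{3106}\right) \left(- \frac{2182119}{340} + 3 \sqrt{730}\right)$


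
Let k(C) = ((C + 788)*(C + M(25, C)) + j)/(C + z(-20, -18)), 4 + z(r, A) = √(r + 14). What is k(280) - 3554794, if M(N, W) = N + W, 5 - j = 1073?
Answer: 2*(-1777397*√6 + 490249716*I)/(√6 - 276*I) ≈ -3.5525e+6 - 20.054*I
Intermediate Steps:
j = -1068 (j = 5 - 1*1073 = 5 - 1073 = -1068)
z(r, A) = -4 + √(14 + r) (z(r, A) = -4 + √(r + 14) = -4 + √(14 + r))
k(C) = (-1068 + (25 + 2*C)*(788 + C))/(-4 + C + I*√6) (k(C) = ((C + 788)*(C + (25 + C)) - 1068)/(C + (-4 + √(14 - 20))) = ((788 + C)*(25 + 2*C) - 1068)/(C + (-4 + √(-6))) = ((25 + 2*C)*(788 + C) - 1068)/(C + (-4 + I*√6)) = (-1068 + (25 + 2*C)*(788 + C))/(-4 + C + I*√6))
k(280) - 3554794 = (18632 + 2*280² + 1601*280)/(-4 + 280 + I*√6) - 3554794 = (18632 + 2*78400 + 448280)/(276 + I*√6) - 3554794 = (18632 + 156800 + 448280)/(276 + I*√6) - 3554794 = 623712/(276 + I*√6) - 3554794 = -3554794 + 623712/(276 + I*√6)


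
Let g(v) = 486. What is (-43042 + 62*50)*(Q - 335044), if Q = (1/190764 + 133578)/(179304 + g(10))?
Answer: 3642689021186213899/272202060 ≈ 1.3382e+10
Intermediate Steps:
Q = 25481873593/34297459560 (Q = (1/190764 + 133578)/(179304 + 486) = (1/190764 + 133578)/179790 = (25481873593/190764)*(1/179790) = 25481873593/34297459560 ≈ 0.74297)
(-43042 + 62*50)*(Q - 335044) = (-43042 + 62*50)*(25481873593/34297459560 - 335044) = (-43042 + 3100)*(-11491132558947047/34297459560) = -39942*(-11491132558947047/34297459560) = 3642689021186213899/272202060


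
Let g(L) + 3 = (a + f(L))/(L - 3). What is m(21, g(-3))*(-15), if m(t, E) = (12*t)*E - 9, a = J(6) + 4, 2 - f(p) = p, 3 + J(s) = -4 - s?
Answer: 8955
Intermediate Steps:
J(s) = -7 - s (J(s) = -3 + (-4 - s) = -7 - s)
f(p) = 2 - p
a = -9 (a = (-7 - 1*6) + 4 = (-7 - 6) + 4 = -13 + 4 = -9)
g(L) = -3 + (-7 - L)/(-3 + L) (g(L) = -3 + (-9 + (2 - L))/(L - 3) = -3 + (-7 - L)/(-3 + L))
m(t, E) = -9 + 12*E*t (m(t, E) = 12*E*t - 9 = -9 + 12*E*t)
m(21, g(-3))*(-15) = (-9 + 12*(2*(1 - 2*(-3))/(-3 - 3))*21)*(-15) = (-9 + 12*(2*(1 + 6)/(-6))*21)*(-15) = (-9 + 12*(2*(-⅙)*7)*21)*(-15) = (-9 + 12*(-7/3)*21)*(-15) = (-9 - 588)*(-15) = -597*(-15) = 8955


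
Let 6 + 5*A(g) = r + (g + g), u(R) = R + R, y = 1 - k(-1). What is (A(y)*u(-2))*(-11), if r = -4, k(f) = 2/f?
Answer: -176/5 ≈ -35.200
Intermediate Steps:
y = 3 (y = 1 - 2/(-1) = 1 - 2*(-1) = 1 - 1*(-2) = 1 + 2 = 3)
u(R) = 2*R
A(g) = -2 + 2*g/5 (A(g) = -6/5 + (-4 + (g + g))/5 = -6/5 + (-4 + 2*g)/5 = -6/5 + (-⅘ + 2*g/5) = -2 + 2*g/5)
(A(y)*u(-2))*(-11) = ((-2 + (⅖)*3)*(2*(-2)))*(-11) = ((-2 + 6/5)*(-4))*(-11) = -⅘*(-4)*(-11) = (16/5)*(-11) = -176/5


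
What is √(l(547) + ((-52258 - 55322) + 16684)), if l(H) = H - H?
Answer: 4*I*√5681 ≈ 301.49*I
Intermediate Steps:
l(H) = 0
√(l(547) + ((-52258 - 55322) + 16684)) = √(0 + ((-52258 - 55322) + 16684)) = √(0 + (-107580 + 16684)) = √(0 - 90896) = √(-90896) = 4*I*√5681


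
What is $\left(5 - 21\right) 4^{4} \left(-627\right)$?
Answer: $2568192$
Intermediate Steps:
$\left(5 - 21\right) 4^{4} \left(-627\right) = \left(-16\right) 256 \left(-627\right) = \left(-4096\right) \left(-627\right) = 2568192$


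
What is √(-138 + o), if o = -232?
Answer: I*√370 ≈ 19.235*I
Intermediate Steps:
√(-138 + o) = √(-138 - 232) = √(-370) = I*√370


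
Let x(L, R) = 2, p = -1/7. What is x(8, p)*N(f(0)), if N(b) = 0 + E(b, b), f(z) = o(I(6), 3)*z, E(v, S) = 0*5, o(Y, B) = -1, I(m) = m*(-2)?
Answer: 0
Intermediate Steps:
p = -⅐ (p = -1*⅐ = -⅐ ≈ -0.14286)
I(m) = -2*m
E(v, S) = 0
f(z) = -z
N(b) = 0 (N(b) = 0 + 0 = 0)
x(8, p)*N(f(0)) = 2*0 = 0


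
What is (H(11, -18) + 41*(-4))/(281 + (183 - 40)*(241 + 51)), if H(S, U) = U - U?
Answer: -164/42037 ≈ -0.0039013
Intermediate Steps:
H(S, U) = 0
(H(11, -18) + 41*(-4))/(281 + (183 - 40)*(241 + 51)) = (0 + 41*(-4))/(281 + (183 - 40)*(241 + 51)) = (0 - 164)/(281 + 143*292) = -164/(281 + 41756) = -164/42037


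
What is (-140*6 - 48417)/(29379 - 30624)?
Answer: 16419/415 ≈ 39.564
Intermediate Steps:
(-140*6 - 48417)/(29379 - 30624) = (-840 - 48417)/(-1245) = -49257*(-1/1245) = 16419/415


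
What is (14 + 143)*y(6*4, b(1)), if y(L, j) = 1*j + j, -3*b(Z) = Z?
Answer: -314/3 ≈ -104.67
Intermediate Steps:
b(Z) = -Z/3
y(L, j) = 2*j (y(L, j) = j + j = 2*j)
(14 + 143)*y(6*4, b(1)) = (14 + 143)*(2*(-1/3*1)) = 157*(2*(-1/3)) = 157*(-2/3) = -314/3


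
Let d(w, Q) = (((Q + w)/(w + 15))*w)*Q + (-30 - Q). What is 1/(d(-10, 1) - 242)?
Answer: -1/255 ≈ -0.0039216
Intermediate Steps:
d(w, Q) = -30 - Q + Q*w*(Q + w)/(15 + w) (d(w, Q) = (((Q + w)/(15 + w))*w)*Q + (-30 - Q) = (w*(Q + w)/(15 + w))*Q + (-30 - Q) = Q*w*(Q + w)/(15 + w) + (-30 - Q) = -30 - Q + Q*w*(Q + w)/(15 + w))
1/(d(-10, 1) - 242) = 1/((-450 - 30*(-10) - 15*1 + 1*(-10)² - 10*1² - 1*1*(-10))/(15 - 10) - 242) = 1/((-450 + 300 - 15 + 1*100 - 10*1 + 10)/5 - 242) = 1/((-450 + 300 - 15 + 100 - 10 + 10)/5 - 242) = 1/((⅕)*(-65) - 242) = 1/(-13 - 242) = 1/(-255) = -1/255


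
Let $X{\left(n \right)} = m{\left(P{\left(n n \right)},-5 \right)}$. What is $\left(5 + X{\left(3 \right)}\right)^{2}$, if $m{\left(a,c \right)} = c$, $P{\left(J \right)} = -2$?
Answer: $0$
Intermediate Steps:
$X{\left(n \right)} = -5$
$\left(5 + X{\left(3 \right)}\right)^{2} = \left(5 - 5\right)^{2} = 0^{2} = 0$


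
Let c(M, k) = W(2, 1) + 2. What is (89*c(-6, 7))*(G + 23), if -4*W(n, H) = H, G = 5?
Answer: 4361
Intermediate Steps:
W(n, H) = -H/4
c(M, k) = 7/4 (c(M, k) = -¼*1 + 2 = -¼ + 2 = 7/4)
(89*c(-6, 7))*(G + 23) = (89*(7/4))*(5 + 23) = (623/4)*28 = 4361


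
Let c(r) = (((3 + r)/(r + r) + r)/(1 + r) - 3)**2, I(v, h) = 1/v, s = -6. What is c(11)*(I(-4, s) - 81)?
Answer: -1458925/4356 ≈ -334.92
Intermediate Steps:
I(v, h) = 1/v
c(r) = (-3 + (r + (3 + r)/(2*r))/(1 + r))**2 (c(r) = (((3 + r)/((2*r)) + r)/(1 + r) - 3)**2 = (((3 + r)*(1/(2*r)) + r)/(1 + r) - 3)**2 = (((3 + r)/(2*r) + r)/(1 + r) - 3)**2 = ((r + (3 + r)/(2*r))/(1 + r) - 3)**2 = (-3 + (r + (3 + r)/(2*r))/(1 + r))**2)
c(11)*(I(-4, s) - 81) = ((1/4)*(-3 + 4*11**2 + 5*11)**2/(11**2*(1 + 11)**2))*(1/(-4) - 81) = ((1/4)*(1/121)*(-3 + 4*121 + 55)**2/12**2)*(-1/4 - 81) = ((1/4)*(1/121)*(1/144)*(-3 + 484 + 55)**2)*(-325/4) = ((1/4)*(1/121)*(1/144)*536**2)*(-325/4) = ((1/4)*(1/121)*(1/144)*287296)*(-325/4) = (4489/1089)*(-325/4) = -1458925/4356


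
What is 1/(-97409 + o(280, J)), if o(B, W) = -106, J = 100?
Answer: -1/97515 ≈ -1.0255e-5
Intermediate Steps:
1/(-97409 + o(280, J)) = 1/(-97409 - 106) = 1/(-97515) = -1/97515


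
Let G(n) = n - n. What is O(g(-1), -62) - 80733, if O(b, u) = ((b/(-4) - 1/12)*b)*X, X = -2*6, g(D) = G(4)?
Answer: -80733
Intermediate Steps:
G(n) = 0
g(D) = 0
X = -12
O(b, u) = -12*b*(-1/12 - b/4) (O(b, u) = ((b/(-4) - 1/12)*b)*(-12) = ((b*(-1/4) - 1*1/12)*b)*(-12) = ((-b/4 - 1/12)*b)*(-12) = ((-1/12 - b/4)*b)*(-12) = (b*(-1/12 - b/4))*(-12) = -12*b*(-1/12 - b/4))
O(g(-1), -62) - 80733 = 0*(1 + 3*0) - 80733 = 0*(1 + 0) - 80733 = 0*1 - 80733 = 0 - 80733 = -80733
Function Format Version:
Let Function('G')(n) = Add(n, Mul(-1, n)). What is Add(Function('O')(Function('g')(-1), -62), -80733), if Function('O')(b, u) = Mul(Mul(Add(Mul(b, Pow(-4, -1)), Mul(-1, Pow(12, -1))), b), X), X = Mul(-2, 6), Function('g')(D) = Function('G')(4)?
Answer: -80733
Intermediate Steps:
Function('G')(n) = 0
Function('g')(D) = 0
X = -12
Function('O')(b, u) = Mul(-12, b, Add(Rational(-1, 12), Mul(Rational(-1, 4), b))) (Function('O')(b, u) = Mul(Mul(Add(Mul(b, Pow(-4, -1)), Mul(-1, Pow(12, -1))), b), -12) = Mul(Mul(Add(Mul(b, Rational(-1, 4)), Mul(-1, Rational(1, 12))), b), -12) = Mul(Mul(Add(Mul(Rational(-1, 4), b), Rational(-1, 12)), b), -12) = Mul(Mul(Add(Rational(-1, 12), Mul(Rational(-1, 4), b)), b), -12) = Mul(Mul(b, Add(Rational(-1, 12), Mul(Rational(-1, 4), b))), -12) = Mul(-12, b, Add(Rational(-1, 12), Mul(Rational(-1, 4), b))))
Add(Function('O')(Function('g')(-1), -62), -80733) = Add(Mul(0, Add(1, Mul(3, 0))), -80733) = Add(Mul(0, Add(1, 0)), -80733) = Add(Mul(0, 1), -80733) = Add(0, -80733) = -80733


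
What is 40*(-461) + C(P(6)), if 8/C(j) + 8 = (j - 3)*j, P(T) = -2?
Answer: -18436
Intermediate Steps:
C(j) = 8/(-8 + j*(-3 + j)) (C(j) = 8/(-8 + (j - 3)*j) = 8/(-8 + (-3 + j)*j) = 8/(-8 + j*(-3 + j)))
40*(-461) + C(P(6)) = 40*(-461) + 8/(-8 + (-2)² - 3*(-2)) = -18440 + 8/(-8 + 4 + 6) = -18440 + 8/2 = -18440 + 8*(½) = -18440 + 4 = -18436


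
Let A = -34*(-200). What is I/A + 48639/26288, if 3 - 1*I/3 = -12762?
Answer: 134823/18020 ≈ 7.4819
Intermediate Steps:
I = 38295 (I = 9 - 3*(-12762) = 9 + 38286 = 38295)
A = 6800
I/A + 48639/26288 = 38295/6800 + 48639/26288 = 38295*(1/6800) + 48639*(1/26288) = 7659/1360 + 1569/848 = 134823/18020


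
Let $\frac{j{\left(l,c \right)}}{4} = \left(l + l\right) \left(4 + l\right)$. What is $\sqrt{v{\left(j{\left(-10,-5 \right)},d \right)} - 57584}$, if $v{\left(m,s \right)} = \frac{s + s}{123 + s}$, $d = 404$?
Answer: $\frac{2 i \sqrt{3998080230}}{527} \approx 239.96 i$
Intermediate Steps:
$j{\left(l,c \right)} = 8 l \left(4 + l\right)$ ($j{\left(l,c \right)} = 4 \left(l + l\right) \left(4 + l\right) = 4 \cdot 2 l \left(4 + l\right) = 8 l \left(4 + l\right)$)
$v{\left(m,s \right)} = \frac{2 s}{123 + s}$
$\sqrt{v{\left(j{\left(-10,-5 \right)},d \right)} - 57584} = \sqrt{2 \cdot 404 \frac{1}{123 + 404} - 57584} = \sqrt{2 \cdot 404 \cdot \frac{1}{527} - 57584} = \sqrt{\frac{808}{527} - 57584} = \sqrt{- \frac{30345960}{527}} = \frac{2 i \sqrt{3998080230}}{527}$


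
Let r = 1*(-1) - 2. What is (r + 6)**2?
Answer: 9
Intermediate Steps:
r = -3 (r = -1 - 2 = -3)
(r + 6)**2 = (-3 + 6)**2 = 3**2 = 9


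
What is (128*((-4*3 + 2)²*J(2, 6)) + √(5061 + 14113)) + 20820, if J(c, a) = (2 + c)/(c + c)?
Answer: 33620 + √19174 ≈ 33759.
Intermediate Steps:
J(c, a) = (2 + c)/(2*c) (J(c, a) = (2 + c)/((2*c)) = (2 + c)*(1/(2*c)) = (2 + c)/(2*c))
(128*((-4*3 + 2)²*J(2, 6)) + √(5061 + 14113)) + 20820 = (128*((-4*3 + 2)²*((½)*(2 + 2)/2)) + √(5061 + 14113)) + 20820 = (128*((-12 + 2)²*((½)*(½)*4)) + √19174) + 20820 = (128*((-10)²*1) + √19174) + 20820 = (128*(100*1) + √19174) + 20820 = (128*100 + √19174) + 20820 = (12800 + √19174) + 20820 = 33620 + √19174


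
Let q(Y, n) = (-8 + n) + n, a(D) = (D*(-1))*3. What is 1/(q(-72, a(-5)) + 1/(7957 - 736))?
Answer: 7221/158863 ≈ 0.045454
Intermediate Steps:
a(D) = -3*D (a(D) = -D*3 = -3*D)
q(Y, n) = -8 + 2*n
1/(q(-72, a(-5)) + 1/(7957 - 736)) = 1/((-8 + 2*(-3*(-5))) + 1/(7957 - 736)) = 1/((-8 + 2*15) + 1/7221) = 1/((-8 + 30) + 1/7221) = 1/(22 + 1/7221) = 1/(158863/7221) = 7221/158863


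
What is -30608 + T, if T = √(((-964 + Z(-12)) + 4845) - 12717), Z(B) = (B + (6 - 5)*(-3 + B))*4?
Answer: -30608 + 4*I*√559 ≈ -30608.0 + 94.573*I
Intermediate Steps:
Z(B) = -12 + 8*B (Z(B) = (B + 1*(-3 + B))*4 = (B + (-3 + B))*4 = (-3 + 2*B)*4 = -12 + 8*B)
T = 4*I*√559 (T = √(((-964 + (-12 + 8*(-12))) + 4845) - 12717) = √(((-964 + (-12 - 96)) + 4845) - 12717) = √(((-964 - 108) + 4845) - 12717) = √((-1072 + 4845) - 12717) = √(3773 - 12717) = √(-8944) = 4*I*√559 ≈ 94.573*I)
-30608 + T = -30608 + 4*I*√559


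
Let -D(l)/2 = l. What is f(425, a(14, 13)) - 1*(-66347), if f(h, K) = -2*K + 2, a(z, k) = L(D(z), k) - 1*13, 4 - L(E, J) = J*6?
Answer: 66523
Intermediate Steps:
D(l) = -2*l
L(E, J) = 4 - 6*J (L(E, J) = 4 - J*6 = 4 - 6*J)
a(z, k) = -9 - 6*k (a(z, k) = (4 - 6*k) - 1*13 = (4 - 6*k) - 13 = -9 - 6*k)
f(h, K) = 2 - 2*K
f(425, a(14, 13)) - 1*(-66347) = (2 - 2*(-9 - 6*13)) - 1*(-66347) = (2 - 2*(-9 - 78)) + 66347 = (2 - 2*(-87)) + 66347 = (2 + 174) + 66347 = 176 + 66347 = 66523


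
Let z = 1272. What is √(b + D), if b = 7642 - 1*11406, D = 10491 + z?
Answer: √7999 ≈ 89.437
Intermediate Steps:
D = 11763 (D = 10491 + 1272 = 11763)
b = -3764 (b = 7642 - 11406 = -3764)
√(b + D) = √(-3764 + 11763) = √7999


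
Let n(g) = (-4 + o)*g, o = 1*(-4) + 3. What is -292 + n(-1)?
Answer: -287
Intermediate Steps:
o = -1 (o = -4 + 3 = -1)
n(g) = -5*g (n(g) = (-4 - 1)*g = -5*g)
-292 + n(-1) = -292 - 5*(-1) = -292 + 5 = -287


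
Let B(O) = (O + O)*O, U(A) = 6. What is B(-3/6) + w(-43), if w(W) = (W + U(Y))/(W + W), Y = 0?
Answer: 40/43 ≈ 0.93023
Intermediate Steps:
B(O) = 2*O**2 (B(O) = (2*O)*O = 2*O**2)
w(W) = (6 + W)/(2*W) (w(W) = (W + 6)/(W + W) = (6 + W)/((2*W)) = (6 + W)*(1/(2*W)) = (6 + W)/(2*W))
B(-3/6) + w(-43) = 2*(-3/6)**2 + (1/2)*(6 - 43)/(-43) = 2*(-3*1/6)**2 + (1/2)*(-1/43)*(-37) = 2*(-1/2)**2 + 37/86 = 2*(1/4) + 37/86 = 1/2 + 37/86 = 40/43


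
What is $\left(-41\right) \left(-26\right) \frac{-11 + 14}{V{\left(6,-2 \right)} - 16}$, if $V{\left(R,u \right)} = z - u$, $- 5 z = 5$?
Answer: $- \frac{1066}{5} \approx -213.2$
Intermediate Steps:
$z = -1$ ($z = \left(- \frac{1}{5}\right) 5 = -1$)
$V{\left(R,u \right)} = -1 - u$
$\left(-41\right) \left(-26\right) \frac{-11 + 14}{V{\left(6,-2 \right)} - 16} = \left(-41\right) \left(-26\right) \frac{-11 + 14}{\left(-1 - -2\right) - 16} = 1066 \frac{3}{\left(-1 + 2\right) - 16} = 1066 \frac{3}{1 - 16} = 1066 \frac{3}{-15} = 1066 \cdot 3 \left(- \frac{1}{15}\right) = 1066 \left(- \frac{1}{5}\right) = - \frac{1066}{5}$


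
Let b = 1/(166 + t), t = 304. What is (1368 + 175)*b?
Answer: 1543/470 ≈ 3.2830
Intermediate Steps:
b = 1/470 (b = 1/(166 + 304) = 1/470 ≈ 0.0021277)
(1368 + 175)*b = (1368 + 175)*(1/470) = 1543*(1/470) = 1543/470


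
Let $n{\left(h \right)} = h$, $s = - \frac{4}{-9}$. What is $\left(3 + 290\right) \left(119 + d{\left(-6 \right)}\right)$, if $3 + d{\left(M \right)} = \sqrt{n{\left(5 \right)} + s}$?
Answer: $\frac{104015}{3} \approx 34672.0$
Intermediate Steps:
$s = \frac{4}{9}$ ($s = \left(-4\right) \left(- \frac{1}{9}\right) = \frac{4}{9} \approx 0.44444$)
$d{\left(M \right)} = - \frac{2}{3}$ ($d{\left(M \right)} = -3 + \sqrt{5 + \frac{4}{9}} = -3 + \sqrt{\frac{49}{9}} = -3 + \frac{7}{3} = - \frac{2}{3}$)
$\left(3 + 290\right) \left(119 + d{\left(-6 \right)}\right) = \left(3 + 290\right) \left(119 - \frac{2}{3}\right) = 293 \cdot \frac{355}{3} = \frac{104015}{3}$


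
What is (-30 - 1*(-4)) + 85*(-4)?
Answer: -366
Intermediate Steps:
(-30 - 1*(-4)) + 85*(-4) = (-30 + 4) - 340 = -26 - 340 = -366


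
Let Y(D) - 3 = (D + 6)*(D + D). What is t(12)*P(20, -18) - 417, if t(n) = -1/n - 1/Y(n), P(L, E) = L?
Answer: -36428/87 ≈ -418.71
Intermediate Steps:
Y(D) = 3 + 2*D*(6 + D) (Y(D) = 3 + (D + 6)*(D + D) = 3 + (6 + D)*(2*D) = 3 + 2*D*(6 + D))
t(n) = -1/n - 1/(3 + 2*n**2 + 12*n)
t(12)*P(20, -18) - 417 = ((-3 - 13*12 - 2*12**2)/(12*(3 + 2*12**2 + 12*12)))*20 - 417 = ((-3 - 156 - 2*144)/(12*(3 + 2*144 + 144)))*20 - 417 = ((-3 - 156 - 288)/(12*(3 + 288 + 144)))*20 - 417 = ((1/12)*(-447)/435)*20 - 417 = ((1/12)*(1/435)*(-447))*20 - 417 = -149/1740*20 - 417 = -149/87 - 417 = -36428/87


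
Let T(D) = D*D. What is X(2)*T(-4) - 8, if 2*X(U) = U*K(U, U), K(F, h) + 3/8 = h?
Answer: 18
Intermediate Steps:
K(F, h) = -3/8 + h
X(U) = U*(-3/8 + U)/2 (X(U) = (U*(-3/8 + U))/2 = U*(-3/8 + U)/2)
T(D) = D²
X(2)*T(-4) - 8 = ((1/16)*2*(-3 + 8*2))*(-4)² - 8 = ((1/16)*2*(-3 + 16))*16 - 8 = ((1/16)*2*13)*16 - 8 = (13/8)*16 - 8 = 26 - 8 = 18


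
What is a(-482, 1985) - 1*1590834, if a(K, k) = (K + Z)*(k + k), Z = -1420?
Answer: -9141774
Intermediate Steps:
a(K, k) = 2*k*(-1420 + K) (a(K, k) = (K - 1420)*(k + k) = (-1420 + K)*(2*k) = 2*k*(-1420 + K))
a(-482, 1985) - 1*1590834 = 2*1985*(-1420 - 482) - 1*1590834 = 2*1985*(-1902) - 1590834 = -7550940 - 1590834 = -9141774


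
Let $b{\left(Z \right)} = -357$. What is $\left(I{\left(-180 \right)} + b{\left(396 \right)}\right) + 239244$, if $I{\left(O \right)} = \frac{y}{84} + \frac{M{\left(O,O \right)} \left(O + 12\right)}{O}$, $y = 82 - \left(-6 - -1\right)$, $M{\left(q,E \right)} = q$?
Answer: $\frac{6684161}{28} \approx 2.3872 \cdot 10^{5}$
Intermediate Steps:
$y = 87$ ($y = 82 - \left(-6 + 1\right) = 82 - -5 = 82 + 5 = 87$)
$I{\left(O \right)} = \frac{365}{28} + O$ ($I{\left(O \right)} = \frac{87}{84} + \frac{O \left(O + 12\right)}{O} = 87 \cdot \frac{1}{84} + \frac{O \left(12 + O\right)}{O} = \frac{29}{28} + \left(12 + O\right) = \frac{365}{28} + O$)
$\left(I{\left(-180 \right)} + b{\left(396 \right)}\right) + 239244 = \left(\left(\frac{365}{28} - 180\right) - 357\right) + 239244 = \left(- \frac{4675}{28} - 357\right) + 239244 = - \frac{14671}{28} + 239244 = \frac{6684161}{28}$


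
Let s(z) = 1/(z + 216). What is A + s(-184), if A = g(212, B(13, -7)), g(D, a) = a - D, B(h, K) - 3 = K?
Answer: -6911/32 ≈ -215.97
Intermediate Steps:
B(h, K) = 3 + K
s(z) = 1/(216 + z)
A = -216 (A = (3 - 7) - 1*212 = -4 - 212 = -216)
A + s(-184) = -216 + 1/(216 - 184) = -216 + 1/32 = -6911/32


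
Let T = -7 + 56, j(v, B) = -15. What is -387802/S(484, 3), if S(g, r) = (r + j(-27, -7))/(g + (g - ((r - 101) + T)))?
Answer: 65732439/2 ≈ 3.2866e+7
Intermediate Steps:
T = 49
S(g, r) = (-15 + r)/(52 - r + 2*g) (S(g, r) = (r - 15)/(g + (g - ((r - 101) + 49))) = (-15 + r)/(g + (g - ((-101 + r) + 49))) = (-15 + r)/(g + (g - (-52 + r))) = (-15 + r)/(g + (g + (52 - r))) = (-15 + r)/(g + (52 + g - r)) = (-15 + r)/(52 - r + 2*g))
-387802/S(484, 3) = -387802*(-52 + 3 - 2*484)/(15 - 1*3) = -387802*(-52 + 3 - 968)/(15 - 3) = -387802/(12/(-1017)) = -387802/((-1/1017*12)) = -387802/(-4/339) = -387802*(-339/4) = 65732439/2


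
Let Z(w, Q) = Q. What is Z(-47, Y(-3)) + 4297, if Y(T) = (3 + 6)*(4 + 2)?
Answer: 4351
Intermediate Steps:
Y(T) = 54 (Y(T) = 9*6 = 54)
Z(-47, Y(-3)) + 4297 = 54 + 4297 = 4351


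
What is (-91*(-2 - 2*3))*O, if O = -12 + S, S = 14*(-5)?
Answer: -59696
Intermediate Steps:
S = -70
O = -82 (O = -12 - 70 = -82)
(-91*(-2 - 2*3))*O = -91*(-2 - 2*3)*(-82) = -91*(-2 - 6)*(-82) = -91*(-8)*(-82) = 728*(-82) = -59696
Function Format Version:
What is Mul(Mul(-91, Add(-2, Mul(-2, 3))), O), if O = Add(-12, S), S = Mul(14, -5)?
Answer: -59696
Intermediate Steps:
S = -70
O = -82 (O = Add(-12, -70) = -82)
Mul(Mul(-91, Add(-2, Mul(-2, 3))), O) = Mul(Mul(-91, Add(-2, Mul(-2, 3))), -82) = Mul(Mul(-91, Add(-2, -6)), -82) = Mul(Mul(-91, -8), -82) = Mul(728, -82) = -59696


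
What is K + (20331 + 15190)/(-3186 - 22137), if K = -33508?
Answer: -848558605/25323 ≈ -33509.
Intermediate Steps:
K + (20331 + 15190)/(-3186 - 22137) = -33508 + (20331 + 15190)/(-3186 - 22137) = -33508 + 35521/(-25323) = -33508 + 35521*(-1/25323) = -33508 - 35521/25323 = -848558605/25323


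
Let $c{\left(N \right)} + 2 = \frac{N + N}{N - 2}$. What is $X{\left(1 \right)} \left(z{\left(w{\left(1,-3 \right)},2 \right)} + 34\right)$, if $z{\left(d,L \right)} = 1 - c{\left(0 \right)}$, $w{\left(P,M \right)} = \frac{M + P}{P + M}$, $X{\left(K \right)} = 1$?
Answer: $37$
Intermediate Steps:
$c{\left(N \right)} = -2 + \frac{2 N}{-2 + N}$ ($c{\left(N \right)} = -2 + \frac{N + N}{N - 2} = -2 + \frac{2 N}{-2 + N}$)
$w{\left(P,M \right)} = 1$ ($w{\left(P,M \right)} = \frac{M + P}{M + P} = 1$)
$z{\left(d,L \right)} = 3$ ($z{\left(d,L \right)} = 1 - \frac{4}{-2 + 0} = 1 - \frac{4}{-2} = 1 - 4 \left(- \frac{1}{2}\right) = 1 - -2 = 1 + 2 = 3$)
$X{\left(1 \right)} \left(z{\left(w{\left(1,-3 \right)},2 \right)} + 34\right) = 1 \left(3 + 34\right) = 1 \cdot 37 = 37$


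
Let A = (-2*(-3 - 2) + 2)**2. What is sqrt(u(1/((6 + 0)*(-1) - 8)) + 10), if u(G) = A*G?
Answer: I*sqrt(14)/7 ≈ 0.53452*I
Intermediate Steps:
A = 144 (A = (-2*(-5) + 2)**2 = (10 + 2)**2 = 12**2 = 144)
u(G) = 144*G
sqrt(u(1/((6 + 0)*(-1) - 8)) + 10) = sqrt(144/((6 + 0)*(-1) - 8) + 10) = sqrt(144/(6*(-1) - 8) + 10) = sqrt(144/(-6 - 8) + 10) = sqrt(144/(-14) + 10) = sqrt(144*(-1/14) + 10) = sqrt(-72/7 + 10) = sqrt(-2/7) = I*sqrt(14)/7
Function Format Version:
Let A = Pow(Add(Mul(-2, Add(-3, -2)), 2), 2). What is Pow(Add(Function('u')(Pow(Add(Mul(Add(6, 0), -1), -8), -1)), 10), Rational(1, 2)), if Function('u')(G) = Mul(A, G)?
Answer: Mul(Rational(1, 7), I, Pow(14, Rational(1, 2))) ≈ Mul(0.53452, I)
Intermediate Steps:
A = 144 (A = Pow(Add(Mul(-2, -5), 2), 2) = Pow(Add(10, 2), 2) = Pow(12, 2) = 144)
Function('u')(G) = Mul(144, G)
Pow(Add(Function('u')(Pow(Add(Mul(Add(6, 0), -1), -8), -1)), 10), Rational(1, 2)) = Pow(Add(Mul(144, Pow(Add(Mul(Add(6, 0), -1), -8), -1)), 10), Rational(1, 2)) = Pow(Add(Mul(144, Pow(Add(Mul(6, -1), -8), -1)), 10), Rational(1, 2)) = Pow(Add(Mul(144, Pow(Add(-6, -8), -1)), 10), Rational(1, 2)) = Pow(Add(Mul(144, Pow(-14, -1)), 10), Rational(1, 2)) = Pow(Add(Mul(144, Rational(-1, 14)), 10), Rational(1, 2)) = Pow(Add(Rational(-72, 7), 10), Rational(1, 2)) = Pow(Rational(-2, 7), Rational(1, 2)) = Mul(Rational(1, 7), I, Pow(14, Rational(1, 2)))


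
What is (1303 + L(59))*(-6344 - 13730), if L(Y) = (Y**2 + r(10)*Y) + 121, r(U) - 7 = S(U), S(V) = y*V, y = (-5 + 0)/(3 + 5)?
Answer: -198702489/2 ≈ -9.9351e+7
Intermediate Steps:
y = -5/8 ≈ -0.62500
S(V) = -5*V/8
r(U) = 7 - 5*U/8
L(Y) = 121 + Y**2 + 3*Y/4 (L(Y) = (Y**2 + (7 - 5/8*10)*Y) + 121 = (Y**2 + (7 - 25/4)*Y) + 121 = (Y**2 + 3*Y/4) + 121 = 121 + Y**2 + 3*Y/4)
(1303 + L(59))*(-6344 - 13730) = (1303 + (121 + 59**2 + (3/4)*59))*(-6344 - 13730) = (1303 + (121 + 3481 + 177/4))*(-20074) = (1303 + 14585/4)*(-20074) = (19797/4)*(-20074) = -198702489/2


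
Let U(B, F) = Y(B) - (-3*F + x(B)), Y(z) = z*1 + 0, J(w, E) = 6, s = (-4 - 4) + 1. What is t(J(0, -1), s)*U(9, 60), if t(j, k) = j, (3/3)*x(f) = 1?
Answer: 1128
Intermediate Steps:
s = -7 (s = -8 + 1 = -7)
x(f) = 1
Y(z) = z (Y(z) = z + 0 = z)
U(B, F) = -1 + B + 3*F (U(B, F) = B - (-3*F + 1) = B - (1 - 3*F) = B + (-1 + 3*F) = -1 + B + 3*F)
t(J(0, -1), s)*U(9, 60) = 6*(-1 + 9 + 3*60) = 6*(-1 + 9 + 180) = 6*188 = 1128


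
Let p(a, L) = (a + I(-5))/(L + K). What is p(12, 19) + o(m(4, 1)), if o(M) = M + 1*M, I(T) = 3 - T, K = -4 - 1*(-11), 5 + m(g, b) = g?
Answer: -16/13 ≈ -1.2308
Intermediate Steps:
m(g, b) = -5 + g
K = 7 (K = -4 + 11 = 7)
o(M) = 2*M (o(M) = M + M = 2*M)
p(a, L) = (8 + a)/(7 + L) (p(a, L) = (a + (3 - 1*(-5)))/(L + 7) = (a + (3 + 5))/(7 + L) = (a + 8)/(7 + L) = (8 + a)/(7 + L))
p(12, 19) + o(m(4, 1)) = (8 + 12)/(7 + 19) + 2*(-5 + 4) = 20/26 + 2*(-1) = (1/26)*20 - 2 = 10/13 - 2 = -16/13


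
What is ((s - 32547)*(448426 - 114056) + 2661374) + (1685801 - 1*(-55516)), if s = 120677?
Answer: 29472430791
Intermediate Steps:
((s - 32547)*(448426 - 114056) + 2661374) + (1685801 - 1*(-55516)) = ((120677 - 32547)*(448426 - 114056) + 2661374) + (1685801 - 1*(-55516)) = (88130*334370 + 2661374) + (1685801 + 55516) = (29468028100 + 2661374) + 1741317 = 29470689474 + 1741317 = 29472430791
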